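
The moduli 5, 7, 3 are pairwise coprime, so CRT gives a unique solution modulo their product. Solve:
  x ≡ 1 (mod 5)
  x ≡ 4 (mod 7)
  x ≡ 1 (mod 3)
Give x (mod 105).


Moduli 5, 7, 3 are pairwise coprime; by CRT there is a unique solution modulo M = 5 · 7 · 3 = 105.
Solve pairwise, accumulating the modulus:
  Start with x ≡ 1 (mod 5).
  Combine with x ≡ 4 (mod 7): since gcd(5, 7) = 1, we get a unique residue mod 35.
    Write x = 1 + 5·t and substitute into x ≡ 4 (mod 7): 5·t ≡ 4 − 1 = 3 (mod 7).
    The inverse of 5 mod 7 is 3 (since 5·3 = 15 = 2·7 + 1), so t ≡ 3·3 = 9 ≡ 2 (mod 7).
    Then x = 1 + 5·2 = 11, valid modulo lcm(5, 7) = 35: x ≡ 11 (mod 35).
  Combine with x ≡ 1 (mod 3): since gcd(35, 3) = 1, we get a unique residue mod 105.
    Write x = 11 + 35·t and substitute into x ≡ 1 (mod 3): 35·t ≡ 1 − 11 = -10 (mod 3).
    Reduce coefficients mod 3: 2·t ≡ 2 (mod 3).
    The inverse of 2 mod 3 is 2 (since 2·2 = 4 = 1·3 + 1), so t ≡ 2·2 = 4 ≡ 1 (mod 3).
    Then x = 11 + 35·1 = 46, valid modulo lcm(35, 3) = 105: x ≡ 46 (mod 105).
Verify: 46 mod 5 = 1 ✓, 46 mod 7 = 4 ✓, 46 mod 3 = 1 ✓.

x ≡ 46 (mod 105).


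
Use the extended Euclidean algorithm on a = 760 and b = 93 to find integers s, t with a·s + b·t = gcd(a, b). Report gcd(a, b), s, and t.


Euclidean algorithm on (760, 93) — divide until remainder is 0:
  760 = 8 · 93 + 16
  93 = 5 · 16 + 13
  16 = 1 · 13 + 3
  13 = 4 · 3 + 1
  3 = 3 · 1 + 0
gcd(760, 93) = 1.
Track Bezout coefficients alongside the remainders: start with r₀ = 760 = a·1 + b·0 (s = 1, t = 0) and r₁ = 93 = a·0 + b·1 (s = 0, t = 1); each new remainder r_{k+1} = r_{k-1} − q_k·r_k inherits s_{k+1} = s_{k-1} − q_k·s_k, t_{k+1} = t_{k-1} − q_k·t_k, so r_k = a·s_k + b·t_k at every step:
  q = 8: r = 16, s = 1 − 8·0 = 1, t = 0 − 8·1 = -8  (check: 760·1 + 93·(-8) = 16)
  q = 5: r = 13, s = 0 − 5·1 = -5, t = 1 − 5·(-8) = 41  (check: 760·(-5) + 93·41 = 13)
  q = 1: r = 3, s = 1 − 1·(-5) = 6, t = -8 − 1·41 = -49  (check: 760·6 + 93·(-49) = 3)
  q = 4: r = 1, s = -5 − 4·6 = -29, t = 41 − 4·(-49) = 237  (check: 760·(-29) + 93·237 = 1)
The row with r = 1 (the gcd) gives the Bezout coefficients s = -29, t = 237.
Result: 760 · (-29) + 93 · (237) = 1.

gcd(760, 93) = 1; s = -29, t = 237 (check: 760·(-29) + 93·237 = 1).


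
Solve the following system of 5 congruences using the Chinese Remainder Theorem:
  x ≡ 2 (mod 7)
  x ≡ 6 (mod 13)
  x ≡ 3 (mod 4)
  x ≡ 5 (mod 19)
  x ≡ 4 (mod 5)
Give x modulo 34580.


Product of moduli M = 7 · 13 · 4 · 19 · 5 = 34580.
Merge one congruence at a time:
  Start: x ≡ 2 (mod 7).
  Combine with x ≡ 6 (mod 13); new modulus lcm = 91.
    Write x = 2 + 7·t and substitute into x ≡ 6 (mod 13): 7·t ≡ 6 − 2 = 4 (mod 13).
    The inverse of 7 mod 13 is 2 (since 7·2 = 14 = 1·13 + 1), so t ≡ 2·4 = 8 ≡ 8 (mod 13).
    Then x = 2 + 7·8 = 58, valid modulo lcm(7, 13) = 91: x ≡ 58 (mod 91).
  Combine with x ≡ 3 (mod 4); new modulus lcm = 364.
    Write x = 58 + 91·t and substitute into x ≡ 3 (mod 4): 91·t ≡ 3 − 58 = -55 (mod 4).
    Reduce coefficients mod 4: 3·t ≡ 1 (mod 4).
    The inverse of 3 mod 4 is 3 (since 3·3 = 9 = 2·4 + 1), so t ≡ 3·1 = 3 ≡ 3 (mod 4).
    Then x = 58 + 91·3 = 331, valid modulo lcm(91, 4) = 364: x ≡ 331 (mod 364).
  Combine with x ≡ 5 (mod 19); new modulus lcm = 6916.
    Write x = 331 + 364·t and substitute into x ≡ 5 (mod 19): 364·t ≡ 5 − 331 = -326 (mod 19).
    Reduce coefficients mod 19: 3·t ≡ 16 (mod 19).
    The inverse of 3 mod 19 is 13 (since 3·13 = 39 = 2·19 + 1), so t ≡ 13·16 = 208 ≡ 18 (mod 19).
    Then x = 331 + 364·18 = 6883, valid modulo lcm(364, 19) = 6916: x ≡ 6883 (mod 6916).
  Combine with x ≡ 4 (mod 5); new modulus lcm = 34580.
    Write x = 6883 + 6916·t and substitute into x ≡ 4 (mod 5): 6916·t ≡ 4 − 6883 = -6879 (mod 5).
    Reduce coefficients mod 5: 1·t ≡ 1 (mod 5).
    So t ≡ 1 (mod 5).
    Then x = 6883 + 6916·1 = 13799, valid modulo lcm(6916, 5) = 34580: x ≡ 13799 (mod 34580).
Verify against each original: 13799 mod 7 = 2, 13799 mod 13 = 6, 13799 mod 4 = 3, 13799 mod 19 = 5, 13799 mod 5 = 4.

x ≡ 13799 (mod 34580).


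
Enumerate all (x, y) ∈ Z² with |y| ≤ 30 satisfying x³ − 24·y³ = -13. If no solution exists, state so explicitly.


The equation is x³ - 24y³ = -13. For fixed y, x³ = 24·y³ − 13, so a solution requires the RHS to be a perfect cube.
Strategy: iterate y from -30 to 30, compute RHS = 24·y³ − 13, and check whether it is a (positive or negative) perfect cube.
Check small values of y:
  y = 0: RHS = -13 is not a perfect cube.
  y = 1: RHS = 11 is not a perfect cube.
  y = -1: RHS = -37 is not a perfect cube.
  y = 2: RHS = 179 is not a perfect cube.
  y = -2: RHS = -205 is not a perfect cube.
  y = 3: RHS = 635 is not a perfect cube.
  y = -3: RHS = -661 is not a perfect cube.
Continuing the search up to |y| = 30 finds no solutions either.
No (x, y) in the scanned range satisfies the equation.

No integer solutions with |y| ≤ 30.


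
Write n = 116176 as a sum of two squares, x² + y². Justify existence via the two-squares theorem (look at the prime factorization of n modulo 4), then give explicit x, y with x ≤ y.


Step 1: Factor n = 116176 = 2^4 · 53 · 137.
Step 2: Check the mod-4 condition on each prime factor: 2 = 2 (special); 53 ≡ 1 (mod 4), exponent 1; 137 ≡ 1 (mod 4), exponent 1.
All primes ≡ 3 (mod 4) appear to even exponent (or don't appear), so by the two-squares theorem n IS expressible as a sum of two squares.
Step 3: Build a representation. Group n = k² · m with k = 4 and m = 53 · 137 = 7261 (a product of primes ≡ 1 (mod 4)); a representation of m scales to one of n via (k·x)² + (k·y)² = k²(x² + y²). Each prime p ≡ 1 (mod 4) is itself a sum of two squares; find a² by testing p − a² for a perfect square:
  53: 53 − 1² = 52, 53 − 2² = 49 = 7² ⇒ 53 = 2² + 7².
  137: 137 − 1² = 136, 137 − 2² = 133, 137 − 3² = 128, 137 − 4² = 121 = 11² ⇒ 137 = 4² + 11².
  Combine using the Brahmagupta–Fibonacci identity (a² + b²)(c² + d²) = (ac − bd)² + (ad + bc)² = (ac + bd)² + (ad − bc)²:
  53 · 137 = 7261: from (2² + 7²)(4² + 11²), take (2·4 − 7·11, 2·11 + 7·4) = (8 − 77, 22 + 28) = (-69, 50); dropping signs (only squares matter) gives (69, 50); check 69² + 50² = 4761 + 2500 = 7261 ✓.
  Scale by k = 4: (4·69, 4·50) = (276, 200).
Step 4: Order so x ≤ y and verify: 200² + 276² = 40000 + 76176 = 116176 = n. ✓

n = 116176 = 200² + 276² (one valid representation with x ≤ y).


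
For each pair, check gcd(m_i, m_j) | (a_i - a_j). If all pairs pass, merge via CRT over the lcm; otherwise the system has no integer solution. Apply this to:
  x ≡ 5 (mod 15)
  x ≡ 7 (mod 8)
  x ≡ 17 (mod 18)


Moduli 15, 8, 18 are not pairwise coprime, so CRT works modulo lcm(m_i) when all pairwise compatibility conditions hold.
Pairwise compatibility: gcd(m_i, m_j) must divide a_i - a_j for every pair.
Merge one congruence at a time:
  Start: x ≡ 5 (mod 15).
  Combine with x ≡ 7 (mod 8): gcd(15, 8) = 1; 7 - 5 = 2, which IS divisible by 1, so compatible.
    Write x = 5 + 15·t and substitute into x ≡ 7 (mod 8): 15·t ≡ 7 − 5 = 2 (mod 8).
    Reduce coefficients mod 8: 7·t ≡ 2 (mod 8).
    The inverse of 7 mod 8 is 7 (since 7·7 = 49 = 6·8 + 1), so t ≡ 7·2 = 14 ≡ 6 (mod 8).
    Then x = 5 + 15·6 = 95, valid modulo lcm(15, 8) = 120: x ≡ 95 (mod 120).
  Combine with x ≡ 17 (mod 18): gcd(120, 18) = 6; 17 - 95 = -78, which IS divisible by 6, so compatible.
    Write x = 95 + 120·t and substitute into x ≡ 17 (mod 18): 120·t ≡ 17 − 95 = -78 (mod 18).
    Divide the congruence (and modulus) by g = 6: 20·t ≡ -13 (mod 3).
    Reduce coefficients mod 3: 2·t ≡ 2 (mod 3).
    The inverse of 2 mod 3 is 2 (since 2·2 = 4 = 1·3 + 1), so t ≡ 2·2 = 4 ≡ 1 (mod 3).
    Then x = 95 + 120·1 = 215, valid modulo lcm(120, 18) = 360: x ≡ 215 (mod 360).
Verify: 215 mod 15 = 5, 215 mod 8 = 7, 215 mod 18 = 17.

x ≡ 215 (mod 360).


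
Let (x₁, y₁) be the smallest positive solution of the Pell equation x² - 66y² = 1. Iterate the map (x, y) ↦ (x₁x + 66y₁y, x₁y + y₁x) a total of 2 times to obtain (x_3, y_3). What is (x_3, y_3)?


Step 1: Find the fundamental solution (x₁, y₁) of x² - 66y² = 1.
  Expand √66 as a continued fraction. a₀ = ⌊√66⌋ = 8; iterate m_{k+1} = d_k·a_k − m_k, d_{k+1} = (66 − m_{k+1}²)/d_k, a_{k+1} = ⌊(a₀ + m_{k+1})/d_{k+1}⌋ (starting m₀ = 0, d₀ = 1), with convergents p_k = a_k·p_{k-1} + p_{k-2}, q_k = a_k·q_{k-1} + q_{k-2} (p₋₁ = 1, q₋₁ = 0):
  k = 0: a₀ = 8; p₀/q₀ = 8/1; p₀² − 66·q₀² = 64 − 66 = -2.
  k = 1: m = 8, d = 2, a = ⌊(8 + 8)/2⌋ = 8; p/q = (8·8 + 1)/(8·1 + 0) = 65/8; p² − 66·q² = 4225 − 4224 = 1.
  The first convergent with p² − 66·q² = 1 gives the fundamental solution (x₁, y₁) = (65, 8).
Step 2: Apply the recurrence (x_{n+1}, y_{n+1}) = (x₁x_n + 66y₁y_n, x₁y_n + y₁x_n) repeatedly.
  From (x_1, y_1) = (65, 8): x_2 = 65·65 + 66·8·8 = 8449; y_2 = 65·8 + 8·65 = 1040.
  From (x_2, y_2) = (8449, 1040): x_3 = 65·8449 + 66·8·1040 = 1098305; y_3 = 65·1040 + 8·8449 = 135192.
Step 3: Verify x_3² - 66·y_3² = 1206273873025 - 1206273873024 = 1 (should be 1). ✓

(x_1, y_1) = (65, 8); (x_3, y_3) = (1098305, 135192).


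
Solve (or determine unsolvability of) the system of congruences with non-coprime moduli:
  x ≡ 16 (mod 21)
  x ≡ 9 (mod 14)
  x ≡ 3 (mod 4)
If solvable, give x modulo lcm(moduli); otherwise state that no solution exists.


Moduli 21, 14, 4 are not pairwise coprime, so CRT works modulo lcm(m_i) when all pairwise compatibility conditions hold.
Pairwise compatibility: gcd(m_i, m_j) must divide a_i - a_j for every pair.
Merge one congruence at a time:
  Start: x ≡ 16 (mod 21).
  Combine with x ≡ 9 (mod 14): gcd(21, 14) = 7; 9 - 16 = -7, which IS divisible by 7, so compatible.
    Write x = 16 + 21·t and substitute into x ≡ 9 (mod 14): 21·t ≡ 9 − 16 = -7 (mod 14).
    Divide the congruence (and modulus) by g = 7: 3·t ≡ -1 (mod 2).
    Reduce coefficients mod 2: 1·t ≡ 1 (mod 2).
    So t ≡ 1 (mod 2).
    Then x = 16 + 21·1 = 37, valid modulo lcm(21, 14) = 42: x ≡ 37 (mod 42).
  Combine with x ≡ 3 (mod 4): gcd(42, 4) = 2; 3 - 37 = -34, which IS divisible by 2, so compatible.
    Write x = 37 + 42·t and substitute into x ≡ 3 (mod 4): 42·t ≡ 3 − 37 = -34 (mod 4).
    Divide the congruence (and modulus) by g = 2: 21·t ≡ -17 (mod 2).
    Reduce coefficients mod 2: 1·t ≡ 1 (mod 2).
    So t ≡ 1 (mod 2).
    Then x = 37 + 42·1 = 79, valid modulo lcm(42, 4) = 84: x ≡ 79 (mod 84).
Verify: 79 mod 21 = 16, 79 mod 14 = 9, 79 mod 4 = 3.

x ≡ 79 (mod 84).


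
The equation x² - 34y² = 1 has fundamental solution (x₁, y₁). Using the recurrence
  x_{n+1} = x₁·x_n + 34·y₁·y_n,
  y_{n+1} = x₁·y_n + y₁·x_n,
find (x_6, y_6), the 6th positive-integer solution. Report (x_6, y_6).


Step 1: Find the fundamental solution (x₁, y₁) of x² - 34y² = 1.
  Expand √34 as a continued fraction. a₀ = ⌊√34⌋ = 5; iterate m_{k+1} = d_k·a_k − m_k, d_{k+1} = (34 − m_{k+1}²)/d_k, a_{k+1} = ⌊(a₀ + m_{k+1})/d_{k+1}⌋ (starting m₀ = 0, d₀ = 1), with convergents p_k = a_k·p_{k-1} + p_{k-2}, q_k = a_k·q_{k-1} + q_{k-2} (p₋₁ = 1, q₋₁ = 0):
  k = 0: a₀ = 5; p₀/q₀ = 5/1; p₀² − 34·q₀² = 25 − 34 = -9.
  k = 1: m = 5, d = 9, a = ⌊(5 + 5)/9⌋ = 1; p/q = (1·5 + 1)/(1·1 + 0) = 6/1; p² − 34·q² = 36 − 34 = 2.
  k = 2: m = 4, d = 2, a = ⌊(5 + 4)/2⌋ = 4; p/q = (4·6 + 5)/(4·1 + 1) = 29/5; p² − 34·q² = 841 − 850 = -9.
  k = 3: m = 4, d = 9, a = ⌊(5 + 4)/9⌋ = 1; p/q = (1·29 + 6)/(1·5 + 1) = 35/6; p² − 34·q² = 1225 − 1224 = 1.
  The first convergent with p² − 34·q² = 1 gives the fundamental solution (x₁, y₁) = (35, 6).
Step 2: Apply the recurrence (x_{n+1}, y_{n+1}) = (x₁x_n + 34y₁y_n, x₁y_n + y₁x_n) repeatedly.
  From (x_1, y_1) = (35, 6): x_2 = 35·35 + 34·6·6 = 2449; y_2 = 35·6 + 6·35 = 420.
  From (x_2, y_2) = (2449, 420): x_3 = 35·2449 + 34·6·420 = 171395; y_3 = 35·420 + 6·2449 = 29394.
  From (x_3, y_3) = (171395, 29394): x_4 = 35·171395 + 34·6·29394 = 11995201; y_4 = 35·29394 + 6·171395 = 2057160.
  From (x_4, y_4) = (11995201, 2057160): x_5 = 35·11995201 + 34·6·2057160 = 839492675; y_5 = 35·2057160 + 6·11995201 = 143971806.
  From (x_5, y_5) = (839492675, 143971806): x_6 = 35·839492675 + 34·6·143971806 = 58752492049; y_6 = 35·143971806 + 6·839492675 = 10075969260.
Step 3: Verify x_6² - 34·y_6² = 3451855321967808218401 - 3451855321967808218400 = 1 (should be 1). ✓

(x_1, y_1) = (35, 6); (x_6, y_6) = (58752492049, 10075969260).


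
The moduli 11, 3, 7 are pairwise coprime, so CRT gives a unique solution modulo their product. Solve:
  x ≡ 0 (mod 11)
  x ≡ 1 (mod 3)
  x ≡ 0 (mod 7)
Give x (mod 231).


Moduli 11, 3, 7 are pairwise coprime; by CRT there is a unique solution modulo M = 11 · 3 · 7 = 231.
Solve pairwise, accumulating the modulus:
  Start with x ≡ 0 (mod 11).
  Combine with x ≡ 1 (mod 3): since gcd(11, 3) = 1, we get a unique residue mod 33.
    Write x = 0 + 11·t and substitute into x ≡ 1 (mod 3): 11·t ≡ 1 − 0 = 1 (mod 3).
    Reduce coefficients mod 3: 2·t ≡ 1 (mod 3).
    The inverse of 2 mod 3 is 2 (since 2·2 = 4 = 1·3 + 1), so t ≡ 2·1 = 2 ≡ 2 (mod 3).
    Then x = 0 + 11·2 = 22, valid modulo lcm(11, 3) = 33: x ≡ 22 (mod 33).
  Combine with x ≡ 0 (mod 7): since gcd(33, 7) = 1, we get a unique residue mod 231.
    Write x = 22 + 33·t and substitute into x ≡ 0 (mod 7): 33·t ≡ 0 − 22 = -22 (mod 7).
    Reduce coefficients mod 7: 5·t ≡ 6 (mod 7).
    The inverse of 5 mod 7 is 3 (since 5·3 = 15 = 2·7 + 1), so t ≡ 3·6 = 18 ≡ 4 (mod 7).
    Then x = 22 + 33·4 = 154, valid modulo lcm(33, 7) = 231: x ≡ 154 (mod 231).
Verify: 154 mod 11 = 0 ✓, 154 mod 3 = 1 ✓, 154 mod 7 = 0 ✓.

x ≡ 154 (mod 231).


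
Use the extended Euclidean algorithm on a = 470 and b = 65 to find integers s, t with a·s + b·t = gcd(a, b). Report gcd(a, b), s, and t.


Euclidean algorithm on (470, 65) — divide until remainder is 0:
  470 = 7 · 65 + 15
  65 = 4 · 15 + 5
  15 = 3 · 5 + 0
gcd(470, 65) = 5.
Track Bezout coefficients alongside the remainders: start with r₀ = 470 = a·1 + b·0 (s = 1, t = 0) and r₁ = 65 = a·0 + b·1 (s = 0, t = 1); each new remainder r_{k+1} = r_{k-1} − q_k·r_k inherits s_{k+1} = s_{k-1} − q_k·s_k, t_{k+1} = t_{k-1} − q_k·t_k, so r_k = a·s_k + b·t_k at every step:
  q = 7: r = 15, s = 1 − 7·0 = 1, t = 0 − 7·1 = -7  (check: 470·1 + 65·(-7) = 15)
  q = 4: r = 5, s = 0 − 4·1 = -4, t = 1 − 4·(-7) = 29  (check: 470·(-4) + 65·29 = 5)
The row with r = 5 (the gcd) gives the Bezout coefficients s = -4, t = 29.
Result: 470 · (-4) + 65 · (29) = 5.

gcd(470, 65) = 5; s = -4, t = 29 (check: 470·(-4) + 65·29 = 5).


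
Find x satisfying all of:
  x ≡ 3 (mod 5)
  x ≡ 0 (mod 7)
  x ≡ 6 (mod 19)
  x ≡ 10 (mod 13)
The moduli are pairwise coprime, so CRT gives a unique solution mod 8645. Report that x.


Product of moduli M = 5 · 7 · 19 · 13 = 8645.
Merge one congruence at a time:
  Start: x ≡ 3 (mod 5).
  Combine with x ≡ 0 (mod 7); new modulus lcm = 35.
    Write x = 3 + 5·t and substitute into x ≡ 0 (mod 7): 5·t ≡ 0 − 3 = -3 (mod 7).
    Reduce coefficients mod 7: 5·t ≡ 4 (mod 7).
    The inverse of 5 mod 7 is 3 (since 5·3 = 15 = 2·7 + 1), so t ≡ 3·4 = 12 ≡ 5 (mod 7).
    Then x = 3 + 5·5 = 28, valid modulo lcm(5, 7) = 35: x ≡ 28 (mod 35).
  Combine with x ≡ 6 (mod 19); new modulus lcm = 665.
    Write x = 28 + 35·t and substitute into x ≡ 6 (mod 19): 35·t ≡ 6 − 28 = -22 (mod 19).
    Reduce coefficients mod 19: 16·t ≡ 16 (mod 19).
    The inverse of 16 mod 19 is 6 (since 16·6 = 96 = 5·19 + 1), so t ≡ 6·16 = 96 ≡ 1 (mod 19).
    Then x = 28 + 35·1 = 63, valid modulo lcm(35, 19) = 665: x ≡ 63 (mod 665).
  Combine with x ≡ 10 (mod 13); new modulus lcm = 8645.
    Write x = 63 + 665·t and substitute into x ≡ 10 (mod 13): 665·t ≡ 10 − 63 = -53 (mod 13).
    Reduce coefficients mod 13: 2·t ≡ 12 (mod 13).
    The inverse of 2 mod 13 is 7 (since 2·7 = 14 = 1·13 + 1), so t ≡ 7·12 = 84 ≡ 6 (mod 13).
    Then x = 63 + 665·6 = 4053, valid modulo lcm(665, 13) = 8645: x ≡ 4053 (mod 8645).
Verify against each original: 4053 mod 5 = 3, 4053 mod 7 = 0, 4053 mod 19 = 6, 4053 mod 13 = 10.

x ≡ 4053 (mod 8645).


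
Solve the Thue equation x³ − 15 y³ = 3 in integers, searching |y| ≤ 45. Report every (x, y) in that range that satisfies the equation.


The equation is x³ - 15y³ = 3. For fixed y, x³ = 15·y³ + 3, so a solution requires the RHS to be a perfect cube.
Strategy: iterate y from -45 to 45, compute RHS = 15·y³ + 3, and check whether it is a (positive or negative) perfect cube.
Check small values of y:
  y = 0: RHS = 3 is not a perfect cube.
  y = 1: RHS = 18 is not a perfect cube.
  y = -1: RHS = -12 is not a perfect cube.
  y = 2: RHS = 123 is not a perfect cube.
  y = -2: RHS = -117 is not a perfect cube.
  y = 3: RHS = 408 is not a perfect cube.
  y = -3: RHS = -402 is not a perfect cube.
Continuing the search up to |y| = 45 finds no solutions either.
No (x, y) in the scanned range satisfies the equation.

No integer solutions with |y| ≤ 45.


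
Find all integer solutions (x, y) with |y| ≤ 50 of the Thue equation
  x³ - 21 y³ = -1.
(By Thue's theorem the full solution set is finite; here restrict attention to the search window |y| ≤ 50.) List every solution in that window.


The equation is x³ - 21y³ = -1. For fixed y, x³ = 21·y³ − 1, so a solution requires the RHS to be a perfect cube.
Strategy: iterate y from -50 to 50, compute RHS = 21·y³ − 1, and check whether it is a (positive or negative) perfect cube.
Check small values of y:
  y = 0: RHS = -1 = (-1)³ ⇒ x = -1 works.
  y = 1: RHS = 20 is not a perfect cube.
  y = -1: RHS = -22 is not a perfect cube.
  y = 2: RHS = 167 is not a perfect cube.
  y = -2: RHS = -169 is not a perfect cube.
  y = 3: RHS = 566 is not a perfect cube.
  y = -3: RHS = -568 is not a perfect cube.
Continuing the search up to |y| = 50 finds no further solutions beyond those listed.
Collected solutions: (-1, 0).

Solutions (with |y| ≤ 50): (-1, 0).


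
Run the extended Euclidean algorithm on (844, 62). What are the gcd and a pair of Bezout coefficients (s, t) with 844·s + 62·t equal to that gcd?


Euclidean algorithm on (844, 62) — divide until remainder is 0:
  844 = 13 · 62 + 38
  62 = 1 · 38 + 24
  38 = 1 · 24 + 14
  24 = 1 · 14 + 10
  14 = 1 · 10 + 4
  10 = 2 · 4 + 2
  4 = 2 · 2 + 0
gcd(844, 62) = 2.
Track Bezout coefficients alongside the remainders: start with r₀ = 844 = a·1 + b·0 (s = 1, t = 0) and r₁ = 62 = a·0 + b·1 (s = 0, t = 1); each new remainder r_{k+1} = r_{k-1} − q_k·r_k inherits s_{k+1} = s_{k-1} − q_k·s_k, t_{k+1} = t_{k-1} − q_k·t_k, so r_k = a·s_k + b·t_k at every step:
  q = 13: r = 38, s = 1 − 13·0 = 1, t = 0 − 13·1 = -13  (check: 844·1 + 62·(-13) = 38)
  q = 1: r = 24, s = 0 − 1·1 = -1, t = 1 − 1·(-13) = 14  (check: 844·(-1) + 62·14 = 24)
  q = 1: r = 14, s = 1 − 1·(-1) = 2, t = -13 − 1·14 = -27  (check: 844·2 + 62·(-27) = 14)
  q = 1: r = 10, s = -1 − 1·2 = -3, t = 14 − 1·(-27) = 41  (check: 844·(-3) + 62·41 = 10)
  q = 1: r = 4, s = 2 − 1·(-3) = 5, t = -27 − 1·41 = -68  (check: 844·5 + 62·(-68) = 4)
  q = 2: r = 2, s = -3 − 2·5 = -13, t = 41 − 2·(-68) = 177  (check: 844·(-13) + 62·177 = 2)
The row with r = 2 (the gcd) gives the Bezout coefficients s = -13, t = 177.
Result: 844 · (-13) + 62 · (177) = 2.

gcd(844, 62) = 2; s = -13, t = 177 (check: 844·(-13) + 62·177 = 2).


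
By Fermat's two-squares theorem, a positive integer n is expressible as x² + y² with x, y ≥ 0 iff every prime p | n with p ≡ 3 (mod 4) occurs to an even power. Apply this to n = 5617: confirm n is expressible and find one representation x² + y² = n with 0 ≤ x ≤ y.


Step 1: Factor n = 5617 = 41 · 137.
Step 2: Check the mod-4 condition on each prime factor: 41 ≡ 1 (mod 4), exponent 1; 137 ≡ 1 (mod 4), exponent 1.
All primes ≡ 3 (mod 4) appear to even exponent (or don't appear), so by the two-squares theorem n IS expressible as a sum of two squares.
Step 3: Build a representation. Here n = 41 · 137 is a product of primes ≡ 1 (mod 4). Each prime p ≡ 1 (mod 4) is itself a sum of two squares; find a² by testing p − a² for a perfect square:
  41: 41 − 1² = 40, 41 − 2² = 37, 41 − 3² = 32, 41 − 4² = 25 = 5² ⇒ 41 = 4² + 5².
  137: 137 − 1² = 136, 137 − 2² = 133, 137 − 3² = 128, 137 − 4² = 121 = 11² ⇒ 137 = 4² + 11².
  Combine using the Brahmagupta–Fibonacci identity (a² + b²)(c² + d²) = (ac − bd)² + (ad + bc)² = (ac + bd)² + (ad − bc)²:
  41 · 137 = 5617: from (4² + 5²)(4² + 11²), take (4·4 − 5·11, 4·11 + 5·4) = (16 − 55, 44 + 20) = (-39, 64); dropping signs (only squares matter) gives (39, 64); check 39² + 64² = 1521 + 4096 = 5617 ✓.
Step 4: Order so x ≤ y and verify: 39² + 64² = 1521 + 4096 = 5617 = n. ✓

n = 5617 = 39² + 64² (one valid representation with x ≤ y).


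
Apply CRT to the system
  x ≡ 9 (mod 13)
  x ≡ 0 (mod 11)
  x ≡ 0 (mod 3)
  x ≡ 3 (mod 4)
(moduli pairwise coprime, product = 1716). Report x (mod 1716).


Product of moduli M = 13 · 11 · 3 · 4 = 1716.
Merge one congruence at a time:
  Start: x ≡ 9 (mod 13).
  Combine with x ≡ 0 (mod 11); new modulus lcm = 143.
    Write x = 9 + 13·t and substitute into x ≡ 0 (mod 11): 13·t ≡ 0 − 9 = -9 (mod 11).
    Reduce coefficients mod 11: 2·t ≡ 2 (mod 11).
    The inverse of 2 mod 11 is 6 (since 2·6 = 12 = 1·11 + 1), so t ≡ 6·2 = 12 ≡ 1 (mod 11).
    Then x = 9 + 13·1 = 22, valid modulo lcm(13, 11) = 143: x ≡ 22 (mod 143).
  Combine with x ≡ 0 (mod 3); new modulus lcm = 429.
    Write x = 22 + 143·t and substitute into x ≡ 0 (mod 3): 143·t ≡ 0 − 22 = -22 (mod 3).
    Reduce coefficients mod 3: 2·t ≡ 2 (mod 3).
    The inverse of 2 mod 3 is 2 (since 2·2 = 4 = 1·3 + 1), so t ≡ 2·2 = 4 ≡ 1 (mod 3).
    Then x = 22 + 143·1 = 165, valid modulo lcm(143, 3) = 429: x ≡ 165 (mod 429).
  Combine with x ≡ 3 (mod 4); new modulus lcm = 1716.
    Write x = 165 + 429·t and substitute into x ≡ 3 (mod 4): 429·t ≡ 3 − 165 = -162 (mod 4).
    Reduce coefficients mod 4: 1·t ≡ 2 (mod 4).
    So t ≡ 2 (mod 4).
    Then x = 165 + 429·2 = 1023, valid modulo lcm(429, 4) = 1716: x ≡ 1023 (mod 1716).
Verify against each original: 1023 mod 13 = 9, 1023 mod 11 = 0, 1023 mod 3 = 0, 1023 mod 4 = 3.

x ≡ 1023 (mod 1716).


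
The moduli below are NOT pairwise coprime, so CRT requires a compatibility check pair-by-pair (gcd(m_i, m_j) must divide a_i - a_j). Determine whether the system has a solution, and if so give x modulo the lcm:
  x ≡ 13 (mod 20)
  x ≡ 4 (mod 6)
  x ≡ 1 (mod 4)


Moduli 20, 6, 4 are not pairwise coprime, so CRT works modulo lcm(m_i) when all pairwise compatibility conditions hold.
Pairwise compatibility: gcd(m_i, m_j) must divide a_i - a_j for every pair.
Merge one congruence at a time:
  Start: x ≡ 13 (mod 20).
  Combine with x ≡ 4 (mod 6): gcd(20, 6) = 2, and 4 - 13 = -9 is NOT divisible by 2.
    ⇒ system is inconsistent (no integer solution).

No solution (the system is inconsistent).


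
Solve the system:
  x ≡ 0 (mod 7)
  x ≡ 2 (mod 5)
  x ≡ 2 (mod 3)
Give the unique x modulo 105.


Moduli 7, 5, 3 are pairwise coprime; by CRT there is a unique solution modulo M = 7 · 5 · 3 = 105.
Solve pairwise, accumulating the modulus:
  Start with x ≡ 0 (mod 7).
  Combine with x ≡ 2 (mod 5): since gcd(7, 5) = 1, we get a unique residue mod 35.
    Write x = 0 + 7·t and substitute into x ≡ 2 (mod 5): 7·t ≡ 2 − 0 = 2 (mod 5).
    Reduce coefficients mod 5: 2·t ≡ 2 (mod 5).
    The inverse of 2 mod 5 is 3 (since 2·3 = 6 = 1·5 + 1), so t ≡ 3·2 = 6 ≡ 1 (mod 5).
    Then x = 0 + 7·1 = 7, valid modulo lcm(7, 5) = 35: x ≡ 7 (mod 35).
  Combine with x ≡ 2 (mod 3): since gcd(35, 3) = 1, we get a unique residue mod 105.
    Write x = 7 + 35·t and substitute into x ≡ 2 (mod 3): 35·t ≡ 2 − 7 = -5 (mod 3).
    Reduce coefficients mod 3: 2·t ≡ 1 (mod 3).
    The inverse of 2 mod 3 is 2 (since 2·2 = 4 = 1·3 + 1), so t ≡ 2·1 = 2 ≡ 2 (mod 3).
    Then x = 7 + 35·2 = 77, valid modulo lcm(35, 3) = 105: x ≡ 77 (mod 105).
Verify: 77 mod 7 = 0 ✓, 77 mod 5 = 2 ✓, 77 mod 3 = 2 ✓.

x ≡ 77 (mod 105).


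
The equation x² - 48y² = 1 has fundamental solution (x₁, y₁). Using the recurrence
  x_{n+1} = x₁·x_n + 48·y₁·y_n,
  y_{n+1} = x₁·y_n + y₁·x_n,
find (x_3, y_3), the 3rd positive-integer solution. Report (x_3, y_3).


Step 1: Find the fundamental solution (x₁, y₁) of x² - 48y² = 1.
  Expand √48 as a continued fraction. a₀ = ⌊√48⌋ = 6; iterate m_{k+1} = d_k·a_k − m_k, d_{k+1} = (48 − m_{k+1}²)/d_k, a_{k+1} = ⌊(a₀ + m_{k+1})/d_{k+1}⌋ (starting m₀ = 0, d₀ = 1), with convergents p_k = a_k·p_{k-1} + p_{k-2}, q_k = a_k·q_{k-1} + q_{k-2} (p₋₁ = 1, q₋₁ = 0):
  k = 0: a₀ = 6; p₀/q₀ = 6/1; p₀² − 48·q₀² = 36 − 48 = -12.
  k = 1: m = 6, d = 12, a = ⌊(6 + 6)/12⌋ = 1; p/q = (1·6 + 1)/(1·1 + 0) = 7/1; p² − 48·q² = 49 − 48 = 1.
  The first convergent with p² − 48·q² = 1 gives the fundamental solution (x₁, y₁) = (7, 1).
Step 2: Apply the recurrence (x_{n+1}, y_{n+1}) = (x₁x_n + 48y₁y_n, x₁y_n + y₁x_n) repeatedly.
  From (x_1, y_1) = (7, 1): x_2 = 7·7 + 48·1·1 = 97; y_2 = 7·1 + 1·7 = 14.
  From (x_2, y_2) = (97, 14): x_3 = 7·97 + 48·1·14 = 1351; y_3 = 7·14 + 1·97 = 195.
Step 3: Verify x_3² - 48·y_3² = 1825201 - 1825200 = 1 (should be 1). ✓

(x_1, y_1) = (7, 1); (x_3, y_3) = (1351, 195).


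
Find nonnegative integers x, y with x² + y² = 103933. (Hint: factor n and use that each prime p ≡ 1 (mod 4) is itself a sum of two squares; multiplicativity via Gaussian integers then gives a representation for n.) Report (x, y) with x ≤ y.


Step 1: Factor n = 103933 = 37 · 53^2.
Step 2: Check the mod-4 condition on each prime factor: 37 ≡ 1 (mod 4), exponent 1; 53 ≡ 1 (mod 4), exponent 2.
All primes ≡ 3 (mod 4) appear to even exponent (or don't appear), so by the two-squares theorem n IS expressible as a sum of two squares.
Step 3: Build a representation. Here n = 37 · 53 · 53 is a product of primes ≡ 1 (mod 4). Each prime p ≡ 1 (mod 4) is itself a sum of two squares; find a² by testing p − a² for a perfect square:
  37: 37 − 1² = 36 = 6² ⇒ 37 = 1² + 6².
  53: 53 − 1² = 52, 53 − 2² = 49 = 7² ⇒ 53 = 2² + 7².
  Combine using the Brahmagupta–Fibonacci identity (a² + b²)(c² + d²) = (ac − bd)² + (ad + bc)² = (ac + bd)² + (ad − bc)²:
  37 · 53 = 1961: from (1² + 6²)(2² + 7²), take (1·2 − 6·7, 1·7 + 6·2) = (2 − 42, 7 + 12) = (-40, 19); dropping signs (only squares matter) gives (40, 19); check 40² + 19² = 1600 + 361 = 1961 ✓.
  1961 · 53 = 103933: from (40² + 19²)(2² + 7²), take (40·2 − 19·7, 40·7 + 19·2) = (80 − 133, 280 + 38) = (-53, 318); dropping signs (only squares matter) gives (53, 318); check 53² + 318² = 2809 + 101124 = 103933 ✓.
Step 4: Order so x ≤ y and verify: 53² + 318² = 2809 + 101124 = 103933 = n. ✓

n = 103933 = 53² + 318² (one valid representation with x ≤ y).


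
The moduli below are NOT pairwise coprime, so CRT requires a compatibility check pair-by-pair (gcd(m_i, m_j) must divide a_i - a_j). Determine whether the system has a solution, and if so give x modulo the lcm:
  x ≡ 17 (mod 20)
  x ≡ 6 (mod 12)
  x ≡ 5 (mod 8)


Moduli 20, 12, 8 are not pairwise coprime, so CRT works modulo lcm(m_i) when all pairwise compatibility conditions hold.
Pairwise compatibility: gcd(m_i, m_j) must divide a_i - a_j for every pair.
Merge one congruence at a time:
  Start: x ≡ 17 (mod 20).
  Combine with x ≡ 6 (mod 12): gcd(20, 12) = 4, and 6 - 17 = -11 is NOT divisible by 4.
    ⇒ system is inconsistent (no integer solution).

No solution (the system is inconsistent).


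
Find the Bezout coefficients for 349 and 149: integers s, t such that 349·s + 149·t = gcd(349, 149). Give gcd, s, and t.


Euclidean algorithm on (349, 149) — divide until remainder is 0:
  349 = 2 · 149 + 51
  149 = 2 · 51 + 47
  51 = 1 · 47 + 4
  47 = 11 · 4 + 3
  4 = 1 · 3 + 1
  3 = 3 · 1 + 0
gcd(349, 149) = 1.
Track Bezout coefficients alongside the remainders: start with r₀ = 349 = a·1 + b·0 (s = 1, t = 0) and r₁ = 149 = a·0 + b·1 (s = 0, t = 1); each new remainder r_{k+1} = r_{k-1} − q_k·r_k inherits s_{k+1} = s_{k-1} − q_k·s_k, t_{k+1} = t_{k-1} − q_k·t_k, so r_k = a·s_k + b·t_k at every step:
  q = 2: r = 51, s = 1 − 2·0 = 1, t = 0 − 2·1 = -2  (check: 349·1 + 149·(-2) = 51)
  q = 2: r = 47, s = 0 − 2·1 = -2, t = 1 − 2·(-2) = 5  (check: 349·(-2) + 149·5 = 47)
  q = 1: r = 4, s = 1 − 1·(-2) = 3, t = -2 − 1·5 = -7  (check: 349·3 + 149·(-7) = 4)
  q = 11: r = 3, s = -2 − 11·3 = -35, t = 5 − 11·(-7) = 82  (check: 349·(-35) + 149·82 = 3)
  q = 1: r = 1, s = 3 − 1·(-35) = 38, t = -7 − 1·82 = -89  (check: 349·38 + 149·(-89) = 1)
The row with r = 1 (the gcd) gives the Bezout coefficients s = 38, t = -89.
Result: 349 · (38) + 149 · (-89) = 1.

gcd(349, 149) = 1; s = 38, t = -89 (check: 349·38 + 149·(-89) = 1).


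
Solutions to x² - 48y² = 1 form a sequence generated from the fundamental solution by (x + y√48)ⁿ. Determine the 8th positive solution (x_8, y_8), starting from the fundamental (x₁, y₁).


Step 1: Find the fundamental solution (x₁, y₁) of x² - 48y² = 1.
  Expand √48 as a continued fraction. a₀ = ⌊√48⌋ = 6; iterate m_{k+1} = d_k·a_k − m_k, d_{k+1} = (48 − m_{k+1}²)/d_k, a_{k+1} = ⌊(a₀ + m_{k+1})/d_{k+1}⌋ (starting m₀ = 0, d₀ = 1), with convergents p_k = a_k·p_{k-1} + p_{k-2}, q_k = a_k·q_{k-1} + q_{k-2} (p₋₁ = 1, q₋₁ = 0):
  k = 0: a₀ = 6; p₀/q₀ = 6/1; p₀² − 48·q₀² = 36 − 48 = -12.
  k = 1: m = 6, d = 12, a = ⌊(6 + 6)/12⌋ = 1; p/q = (1·6 + 1)/(1·1 + 0) = 7/1; p² − 48·q² = 49 − 48 = 1.
  The first convergent with p² − 48·q² = 1 gives the fundamental solution (x₁, y₁) = (7, 1).
Step 2: Apply the recurrence (x_{n+1}, y_{n+1}) = (x₁x_n + 48y₁y_n, x₁y_n + y₁x_n) repeatedly.
  From (x_1, y_1) = (7, 1): x_2 = 7·7 + 48·1·1 = 97; y_2 = 7·1 + 1·7 = 14.
  From (x_2, y_2) = (97, 14): x_3 = 7·97 + 48·1·14 = 1351; y_3 = 7·14 + 1·97 = 195.
  From (x_3, y_3) = (1351, 195): x_4 = 7·1351 + 48·1·195 = 18817; y_4 = 7·195 + 1·1351 = 2716.
  From (x_4, y_4) = (18817, 2716): x_5 = 7·18817 + 48·1·2716 = 262087; y_5 = 7·2716 + 1·18817 = 37829.
  From (x_5, y_5) = (262087, 37829): x_6 = 7·262087 + 48·1·37829 = 3650401; y_6 = 7·37829 + 1·262087 = 526890.
  From (x_6, y_6) = (3650401, 526890): x_7 = 7·3650401 + 48·1·526890 = 50843527; y_7 = 7·526890 + 1·3650401 = 7338631.
  From (x_7, y_7) = (50843527, 7338631): x_8 = 7·50843527 + 48·1·7338631 = 708158977; y_8 = 7·7338631 + 1·50843527 = 102213944.
Step 3: Verify x_8² - 48·y_8² = 501489136705686529 - 501489136705686528 = 1 (should be 1). ✓

(x_1, y_1) = (7, 1); (x_8, y_8) = (708158977, 102213944).


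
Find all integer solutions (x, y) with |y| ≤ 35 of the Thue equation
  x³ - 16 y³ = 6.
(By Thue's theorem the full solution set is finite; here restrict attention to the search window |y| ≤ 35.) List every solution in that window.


The equation is x³ - 16y³ = 6. For fixed y, x³ = 16·y³ + 6, so a solution requires the RHS to be a perfect cube.
Strategy: iterate y from -35 to 35, compute RHS = 16·y³ + 6, and check whether it is a (positive or negative) perfect cube.
Check small values of y:
  y = 0: RHS = 6 is not a perfect cube.
  y = 1: RHS = 22 is not a perfect cube.
  y = -1: RHS = -10 is not a perfect cube.
  y = 2: RHS = 134 is not a perfect cube.
  y = -2: RHS = -122 is not a perfect cube.
  y = 3: RHS = 438 is not a perfect cube.
  y = -3: RHS = -426 is not a perfect cube.
Continuing the search up to |y| = 35 finds no solutions either.
No (x, y) in the scanned range satisfies the equation.

No integer solutions with |y| ≤ 35.


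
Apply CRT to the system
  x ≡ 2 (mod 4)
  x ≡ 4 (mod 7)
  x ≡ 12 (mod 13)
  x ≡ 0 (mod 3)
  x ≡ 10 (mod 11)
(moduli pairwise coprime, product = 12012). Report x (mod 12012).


Product of moduli M = 4 · 7 · 13 · 3 · 11 = 12012.
Merge one congruence at a time:
  Start: x ≡ 2 (mod 4).
  Combine with x ≡ 4 (mod 7); new modulus lcm = 28.
    Write x = 2 + 4·t and substitute into x ≡ 4 (mod 7): 4·t ≡ 4 − 2 = 2 (mod 7).
    The inverse of 4 mod 7 is 2 (since 4·2 = 8 = 1·7 + 1), so t ≡ 2·2 = 4 ≡ 4 (mod 7).
    Then x = 2 + 4·4 = 18, valid modulo lcm(4, 7) = 28: x ≡ 18 (mod 28).
  Combine with x ≡ 12 (mod 13); new modulus lcm = 364.
    Write x = 18 + 28·t and substitute into x ≡ 12 (mod 13): 28·t ≡ 12 − 18 = -6 (mod 13).
    Reduce coefficients mod 13: 2·t ≡ 7 (mod 13).
    The inverse of 2 mod 13 is 7 (since 2·7 = 14 = 1·13 + 1), so t ≡ 7·7 = 49 ≡ 10 (mod 13).
    Then x = 18 + 28·10 = 298, valid modulo lcm(28, 13) = 364: x ≡ 298 (mod 364).
  Combine with x ≡ 0 (mod 3); new modulus lcm = 1092.
    Write x = 298 + 364·t and substitute into x ≡ 0 (mod 3): 364·t ≡ 0 − 298 = -298 (mod 3).
    Reduce coefficients mod 3: 1·t ≡ 2 (mod 3).
    So t ≡ 2 (mod 3).
    Then x = 298 + 364·2 = 1026, valid modulo lcm(364, 3) = 1092: x ≡ 1026 (mod 1092).
  Combine with x ≡ 10 (mod 11); new modulus lcm = 12012.
    Write x = 1026 + 1092·t and substitute into x ≡ 10 (mod 11): 1092·t ≡ 10 − 1026 = -1016 (mod 11).
    Reduce coefficients mod 11: 3·t ≡ 7 (mod 11).
    The inverse of 3 mod 11 is 4 (since 3·4 = 12 = 1·11 + 1), so t ≡ 4·7 = 28 ≡ 6 (mod 11).
    Then x = 1026 + 1092·6 = 7578, valid modulo lcm(1092, 11) = 12012: x ≡ 7578 (mod 12012).
Verify against each original: 7578 mod 4 = 2, 7578 mod 7 = 4, 7578 mod 13 = 12, 7578 mod 3 = 0, 7578 mod 11 = 10.

x ≡ 7578 (mod 12012).


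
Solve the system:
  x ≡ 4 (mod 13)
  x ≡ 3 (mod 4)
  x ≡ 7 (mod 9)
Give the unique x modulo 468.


Moduli 13, 4, 9 are pairwise coprime; by CRT there is a unique solution modulo M = 13 · 4 · 9 = 468.
Solve pairwise, accumulating the modulus:
  Start with x ≡ 4 (mod 13).
  Combine with x ≡ 3 (mod 4): since gcd(13, 4) = 1, we get a unique residue mod 52.
    Write x = 4 + 13·t and substitute into x ≡ 3 (mod 4): 13·t ≡ 3 − 4 = -1 (mod 4).
    Reduce coefficients mod 4: 1·t ≡ 3 (mod 4).
    So t ≡ 3 (mod 4).
    Then x = 4 + 13·3 = 43, valid modulo lcm(13, 4) = 52: x ≡ 43 (mod 52).
  Combine with x ≡ 7 (mod 9): since gcd(52, 9) = 1, we get a unique residue mod 468.
    Write x = 43 + 52·t and substitute into x ≡ 7 (mod 9): 52·t ≡ 7 − 43 = -36 (mod 9).
    Reduce coefficients mod 9: 7·t ≡ 0 (mod 9).
    The inverse of 7 mod 9 is 4 (since 7·4 = 28 = 3·9 + 1), so t ≡ 4·0 = 0 ≡ 0 (mod 9).
    Then x = 43 + 52·0 = 43, valid modulo lcm(52, 9) = 468: x ≡ 43 (mod 468).
Verify: 43 mod 13 = 4 ✓, 43 mod 4 = 3 ✓, 43 mod 9 = 7 ✓.

x ≡ 43 (mod 468).


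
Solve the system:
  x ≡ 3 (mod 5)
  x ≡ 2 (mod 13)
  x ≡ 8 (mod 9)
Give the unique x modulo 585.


Moduli 5, 13, 9 are pairwise coprime; by CRT there is a unique solution modulo M = 5 · 13 · 9 = 585.
Solve pairwise, accumulating the modulus:
  Start with x ≡ 3 (mod 5).
  Combine with x ≡ 2 (mod 13): since gcd(5, 13) = 1, we get a unique residue mod 65.
    Write x = 3 + 5·t and substitute into x ≡ 2 (mod 13): 5·t ≡ 2 − 3 = -1 (mod 13).
    Reduce coefficients mod 13: 5·t ≡ 12 (mod 13).
    The inverse of 5 mod 13 is 8 (since 5·8 = 40 = 3·13 + 1), so t ≡ 8·12 = 96 ≡ 5 (mod 13).
    Then x = 3 + 5·5 = 28, valid modulo lcm(5, 13) = 65: x ≡ 28 (mod 65).
  Combine with x ≡ 8 (mod 9): since gcd(65, 9) = 1, we get a unique residue mod 585.
    Write x = 28 + 65·t and substitute into x ≡ 8 (mod 9): 65·t ≡ 8 − 28 = -20 (mod 9).
    Reduce coefficients mod 9: 2·t ≡ 7 (mod 9).
    The inverse of 2 mod 9 is 5 (since 2·5 = 10 = 1·9 + 1), so t ≡ 5·7 = 35 ≡ 8 (mod 9).
    Then x = 28 + 65·8 = 548, valid modulo lcm(65, 9) = 585: x ≡ 548 (mod 585).
Verify: 548 mod 5 = 3 ✓, 548 mod 13 = 2 ✓, 548 mod 9 = 8 ✓.

x ≡ 548 (mod 585).


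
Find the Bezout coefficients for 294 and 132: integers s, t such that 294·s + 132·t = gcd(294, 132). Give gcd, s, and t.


Euclidean algorithm on (294, 132) — divide until remainder is 0:
  294 = 2 · 132 + 30
  132 = 4 · 30 + 12
  30 = 2 · 12 + 6
  12 = 2 · 6 + 0
gcd(294, 132) = 6.
Track Bezout coefficients alongside the remainders: start with r₀ = 294 = a·1 + b·0 (s = 1, t = 0) and r₁ = 132 = a·0 + b·1 (s = 0, t = 1); each new remainder r_{k+1} = r_{k-1} − q_k·r_k inherits s_{k+1} = s_{k-1} − q_k·s_k, t_{k+1} = t_{k-1} − q_k·t_k, so r_k = a·s_k + b·t_k at every step:
  q = 2: r = 30, s = 1 − 2·0 = 1, t = 0 − 2·1 = -2  (check: 294·1 + 132·(-2) = 30)
  q = 4: r = 12, s = 0 − 4·1 = -4, t = 1 − 4·(-2) = 9  (check: 294·(-4) + 132·9 = 12)
  q = 2: r = 6, s = 1 − 2·(-4) = 9, t = -2 − 2·9 = -20  (check: 294·9 + 132·(-20) = 6)
The row with r = 6 (the gcd) gives the Bezout coefficients s = 9, t = -20.
Result: 294 · (9) + 132 · (-20) = 6.

gcd(294, 132) = 6; s = 9, t = -20 (check: 294·9 + 132·(-20) = 6).


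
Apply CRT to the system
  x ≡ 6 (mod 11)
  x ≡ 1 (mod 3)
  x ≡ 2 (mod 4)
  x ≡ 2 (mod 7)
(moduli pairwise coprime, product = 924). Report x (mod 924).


Product of moduli M = 11 · 3 · 4 · 7 = 924.
Merge one congruence at a time:
  Start: x ≡ 6 (mod 11).
  Combine with x ≡ 1 (mod 3); new modulus lcm = 33.
    Write x = 6 + 11·t and substitute into x ≡ 1 (mod 3): 11·t ≡ 1 − 6 = -5 (mod 3).
    Reduce coefficients mod 3: 2·t ≡ 1 (mod 3).
    The inverse of 2 mod 3 is 2 (since 2·2 = 4 = 1·3 + 1), so t ≡ 2·1 = 2 ≡ 2 (mod 3).
    Then x = 6 + 11·2 = 28, valid modulo lcm(11, 3) = 33: x ≡ 28 (mod 33).
  Combine with x ≡ 2 (mod 4); new modulus lcm = 132.
    Write x = 28 + 33·t and substitute into x ≡ 2 (mod 4): 33·t ≡ 2 − 28 = -26 (mod 4).
    Reduce coefficients mod 4: 1·t ≡ 2 (mod 4).
    So t ≡ 2 (mod 4).
    Then x = 28 + 33·2 = 94, valid modulo lcm(33, 4) = 132: x ≡ 94 (mod 132).
  Combine with x ≡ 2 (mod 7); new modulus lcm = 924.
    Write x = 94 + 132·t and substitute into x ≡ 2 (mod 7): 132·t ≡ 2 − 94 = -92 (mod 7).
    Reduce coefficients mod 7: 6·t ≡ 6 (mod 7).
    The inverse of 6 mod 7 is 6 (since 6·6 = 36 = 5·7 + 1), so t ≡ 6·6 = 36 ≡ 1 (mod 7).
    Then x = 94 + 132·1 = 226, valid modulo lcm(132, 7) = 924: x ≡ 226 (mod 924).
Verify against each original: 226 mod 11 = 6, 226 mod 3 = 1, 226 mod 4 = 2, 226 mod 7 = 2.

x ≡ 226 (mod 924).


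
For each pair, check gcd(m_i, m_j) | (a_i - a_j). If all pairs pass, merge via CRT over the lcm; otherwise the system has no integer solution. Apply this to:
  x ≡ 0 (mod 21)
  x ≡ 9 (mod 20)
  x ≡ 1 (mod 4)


Moduli 21, 20, 4 are not pairwise coprime, so CRT works modulo lcm(m_i) when all pairwise compatibility conditions hold.
Pairwise compatibility: gcd(m_i, m_j) must divide a_i - a_j for every pair.
Merge one congruence at a time:
  Start: x ≡ 0 (mod 21).
  Combine with x ≡ 9 (mod 20): gcd(21, 20) = 1; 9 - 0 = 9, which IS divisible by 1, so compatible.
    Write x = 0 + 21·t and substitute into x ≡ 9 (mod 20): 21·t ≡ 9 − 0 = 9 (mod 20).
    Reduce coefficients mod 20: 1·t ≡ 9 (mod 20).
    So t ≡ 9 (mod 20).
    Then x = 0 + 21·9 = 189, valid modulo lcm(21, 20) = 420: x ≡ 189 (mod 420).
  Combine with x ≡ 1 (mod 4): gcd(420, 4) = 4; 1 - 189 = -188, which IS divisible by 4, so compatible.
    Write x = 189 + 420·t and substitute into x ≡ 1 (mod 4): 420·t ≡ 1 − 189 = -188 (mod 4).
    Divide the congruence (and modulus) by g = 4: 105·t ≡ -47 (mod 1).
    Modulo 1 every t works; take t = 0.
    Then x = 189 + 420·0 = 189, valid modulo lcm(420, 4) = 420: x ≡ 189 (mod 420).
Verify: 189 mod 21 = 0, 189 mod 20 = 9, 189 mod 4 = 1.

x ≡ 189 (mod 420).
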